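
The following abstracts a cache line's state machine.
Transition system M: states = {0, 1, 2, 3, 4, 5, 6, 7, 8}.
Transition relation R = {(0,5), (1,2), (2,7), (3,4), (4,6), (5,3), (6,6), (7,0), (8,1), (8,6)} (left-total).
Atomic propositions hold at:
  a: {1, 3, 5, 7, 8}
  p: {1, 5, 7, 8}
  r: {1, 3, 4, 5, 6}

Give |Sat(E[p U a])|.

E[p U a]: least fixpoint, start Z0 = Sat(a) = {1, 3, 5, 7, 8}, add states in Sat(p) with some successor in Z. Already a fixed point.
Sat(E[p U a]) = {1, 3, 5, 7, 8}
|Sat(E[p U a])| = |{1, 3, 5, 7, 8}| = 5.

5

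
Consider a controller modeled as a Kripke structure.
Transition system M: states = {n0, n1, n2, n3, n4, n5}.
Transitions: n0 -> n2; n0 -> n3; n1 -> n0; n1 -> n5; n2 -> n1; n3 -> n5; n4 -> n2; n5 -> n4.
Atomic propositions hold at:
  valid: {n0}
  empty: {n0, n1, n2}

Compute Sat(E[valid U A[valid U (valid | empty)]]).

{n0, n1, n2}

Sat(valid | empty) = {n0, n1, n2}
A[valid U (valid | empty)]: least fixpoint, start Z0 = Sat((valid | empty)) = {n0, n1, n2}, add states in Sat(valid) with every successor in Z. Already a fixed point.
Sat(A[valid U (valid | empty)]) = {n0, n1, n2}
E[valid U A[valid U (valid | empty)]]: least fixpoint, start Z0 = Sat(A[valid U (valid | empty)]) = {n0, n1, n2}, add states in Sat(valid) with some successor in Z. Already a fixed point.
Sat(E[valid U A[valid U (valid | empty)]]) = {n0, n1, n2}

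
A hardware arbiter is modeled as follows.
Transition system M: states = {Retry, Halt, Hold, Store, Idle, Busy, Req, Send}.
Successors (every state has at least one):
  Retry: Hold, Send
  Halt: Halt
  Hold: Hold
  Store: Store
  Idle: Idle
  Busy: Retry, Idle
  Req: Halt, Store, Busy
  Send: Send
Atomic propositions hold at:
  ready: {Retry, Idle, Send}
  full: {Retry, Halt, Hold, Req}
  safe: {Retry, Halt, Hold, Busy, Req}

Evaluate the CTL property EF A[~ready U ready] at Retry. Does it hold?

Sat(~ready) = {Halt, Hold, Store, Busy, Req}
A[~ready U ready]: least fixpoint, start Z0 = Sat(ready) = {Retry, Idle, Send}, add states in Sat(~ready) with every successor in Z. Z1 = {Retry, Idle, Busy, Send}; fixed.
Sat(A[~ready U ready]) = {Retry, Idle, Busy, Send}
EF A[~ready U ready]: least fixpoint, start Z0 = {Retry, Idle, Busy, Send}, add states with some successor in Z. Z1 = {Retry, Idle, Busy, Req, Send}; fixed.
Sat(EF A[~ready U ready]) = {Retry, Idle, Busy, Req, Send}
Retry ∈ Sat(EF A[~ready U ready]) = {Retry, Idle, Busy, Req, Send}, so the formula holds at Retry.

Yes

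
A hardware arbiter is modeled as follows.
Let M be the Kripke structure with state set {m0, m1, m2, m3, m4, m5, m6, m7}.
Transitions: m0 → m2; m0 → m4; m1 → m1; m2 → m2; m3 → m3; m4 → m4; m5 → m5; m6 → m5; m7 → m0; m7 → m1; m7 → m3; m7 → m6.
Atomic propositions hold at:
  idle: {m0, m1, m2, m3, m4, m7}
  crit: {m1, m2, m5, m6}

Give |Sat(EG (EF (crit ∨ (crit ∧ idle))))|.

Sat(crit ∧ idle) = {m1, m2}
Sat(crit ∨ (crit ∧ idle)) = {m1, m2, m5, m6}
EF (crit ∨ (crit ∧ idle)): least fixpoint, start Z0 = {m1, m2, m5, m6}, add states with some successor in Z. Z1 = {m0, m1, m2, m5, m6, m7}; fixed.
Sat(EF (crit ∨ (crit ∧ idle))) = {m0, m1, m2, m5, m6, m7}
EG (EF (crit ∨ (crit ∧ idle))): greatest fixpoint, start Z0 = {m0, m1, m2, m5, m6, m7}, keep only states in Sat with some successor in Z. Already a fixed point.
Sat(EG (EF (crit ∨ (crit ∧ idle)))) = {m0, m1, m2, m5, m6, m7}
|Sat(EG (EF (crit ∨ (crit ∧ idle))))| = |{m0, m1, m2, m5, m6, m7}| = 6.

6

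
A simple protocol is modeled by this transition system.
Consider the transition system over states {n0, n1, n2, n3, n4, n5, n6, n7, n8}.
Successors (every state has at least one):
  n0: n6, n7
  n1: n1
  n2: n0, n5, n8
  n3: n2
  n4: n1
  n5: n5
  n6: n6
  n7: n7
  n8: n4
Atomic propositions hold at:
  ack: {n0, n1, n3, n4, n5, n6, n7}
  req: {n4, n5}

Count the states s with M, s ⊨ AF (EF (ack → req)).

Sat(ack → req) = {n2, n4, n5, n8}
EF (ack → req): least fixpoint, start Z0 = {n2, n4, n5, n8}, add states with some successor in Z. Z1 = {n2, n3, n4, n5, n8}; fixed.
Sat(EF (ack → req)) = {n2, n3, n4, n5, n8}
AF (EF (ack → req)): least fixpoint, start Z0 = {n2, n3, n4, n5, n8}, add states with every successor in Z. Already a fixed point.
Sat(AF (EF (ack → req))) = {n2, n3, n4, n5, n8}
|Sat(AF (EF (ack → req)))| = |{n2, n3, n4, n5, n8}| = 5.

5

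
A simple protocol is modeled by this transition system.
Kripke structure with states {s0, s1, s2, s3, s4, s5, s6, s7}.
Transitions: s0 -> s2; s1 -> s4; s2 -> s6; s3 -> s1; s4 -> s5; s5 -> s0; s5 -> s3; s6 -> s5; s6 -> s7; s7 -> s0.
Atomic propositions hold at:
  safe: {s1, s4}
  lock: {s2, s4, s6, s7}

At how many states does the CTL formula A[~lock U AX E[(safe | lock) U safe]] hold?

2

Sat(~lock) = {s0, s1, s3, s5}
Sat(safe | lock) = {s1, s2, s4, s6, s7}
E[(safe | lock) U safe]: least fixpoint, start Z0 = Sat(safe) = {s1, s4}, add states in Sat(safe | lock) with some successor in Z. Already a fixed point.
Sat(E[(safe | lock) U safe]) = {s1, s4}
Sat(AX E[(safe | lock) U safe]) = {s : every successor in {s1, s4}} = {s1, s3}
A[~lock U AX E[(safe | lock) U safe]]: least fixpoint, start Z0 = Sat(AX E[(safe | lock) U safe]) = {s1, s3}, add states in Sat(~lock) with every successor in Z. Already a fixed point.
Sat(A[~lock U AX E[(safe | lock) U safe]]) = {s1, s3}
|Sat(A[~lock U AX E[(safe | lock) U safe]])| = |{s1, s3}| = 2.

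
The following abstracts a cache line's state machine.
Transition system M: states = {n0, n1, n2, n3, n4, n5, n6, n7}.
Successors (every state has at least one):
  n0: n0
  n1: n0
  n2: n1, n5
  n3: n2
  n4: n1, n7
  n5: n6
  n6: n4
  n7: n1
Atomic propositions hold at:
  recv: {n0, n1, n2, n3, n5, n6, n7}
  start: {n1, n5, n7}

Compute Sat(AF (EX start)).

{n2, n3, n4, n5, n6, n7}

Sat(EX start) = {s : some successor in {n1, n5, n7}} = {n2, n4, n7}
AF (EX start): least fixpoint, start Z0 = {n2, n4, n7}, add states with every successor in Z. Z1 = {n2, n3, n4, n6, n7}; Z2 = {n2, n3, n4, n5, n6, n7}; fixed.
Sat(AF (EX start)) = {n2, n3, n4, n5, n6, n7}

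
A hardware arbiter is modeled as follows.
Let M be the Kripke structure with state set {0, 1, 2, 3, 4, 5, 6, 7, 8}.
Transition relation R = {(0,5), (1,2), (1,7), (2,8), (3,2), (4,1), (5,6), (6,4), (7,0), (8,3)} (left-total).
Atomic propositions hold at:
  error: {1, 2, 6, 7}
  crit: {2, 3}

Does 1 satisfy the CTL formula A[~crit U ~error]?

Sat(~crit) = {0, 1, 4, 5, 6, 7, 8}
Sat(~error) = {0, 3, 4, 5, 8}
A[~crit U ~error]: least fixpoint, start Z0 = Sat(~error) = {0, 3, 4, 5, 8}, add states in Sat(~crit) with every successor in Z. Z1 = {0, 3, 4, 5, 6, 7, 8}; fixed.
Sat(A[~crit U ~error]) = {0, 3, 4, 5, 6, 7, 8}
1 ∉ Sat(A[~crit U ~error]) = {0, 3, 4, 5, 6, 7, 8}, so the formula does not hold at 1.

No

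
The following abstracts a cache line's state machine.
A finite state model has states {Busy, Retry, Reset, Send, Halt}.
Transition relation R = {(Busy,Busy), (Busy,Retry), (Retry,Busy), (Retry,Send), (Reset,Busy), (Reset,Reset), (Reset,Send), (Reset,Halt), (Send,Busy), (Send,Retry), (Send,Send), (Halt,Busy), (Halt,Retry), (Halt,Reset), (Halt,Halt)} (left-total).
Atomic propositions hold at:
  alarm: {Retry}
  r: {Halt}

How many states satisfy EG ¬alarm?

Sat(¬alarm) = {Busy, Reset, Send, Halt}
EG ¬alarm: greatest fixpoint, start Z0 = {Busy, Reset, Send, Halt}, keep only states in Sat with some successor in Z. Already a fixed point.
Sat(EG ¬alarm) = {Busy, Reset, Send, Halt}
|Sat(EG ¬alarm)| = |{Busy, Reset, Send, Halt}| = 4.

4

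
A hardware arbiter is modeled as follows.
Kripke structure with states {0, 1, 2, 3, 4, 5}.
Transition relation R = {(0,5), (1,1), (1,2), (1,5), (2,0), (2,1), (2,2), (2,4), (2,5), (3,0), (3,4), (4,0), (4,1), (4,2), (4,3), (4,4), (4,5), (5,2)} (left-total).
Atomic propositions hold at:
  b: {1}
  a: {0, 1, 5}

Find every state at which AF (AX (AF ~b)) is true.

Sat(~b) = {0, 2, 3, 4, 5}
AF ~b: least fixpoint, start Z0 = {0, 2, 3, 4, 5}, add states with every successor in Z. Already a fixed point.
Sat(AF ~b) = {0, 2, 3, 4, 5}
Sat(AX (AF ~b)) = {s : every successor in {0, 2, 3, 4, 5}} = {0, 3, 5}
AF (AX (AF ~b)): least fixpoint, start Z0 = {0, 3, 5}, add states with every successor in Z. Already a fixed point.
Sat(AF (AX (AF ~b))) = {0, 3, 5}

{0, 3, 5}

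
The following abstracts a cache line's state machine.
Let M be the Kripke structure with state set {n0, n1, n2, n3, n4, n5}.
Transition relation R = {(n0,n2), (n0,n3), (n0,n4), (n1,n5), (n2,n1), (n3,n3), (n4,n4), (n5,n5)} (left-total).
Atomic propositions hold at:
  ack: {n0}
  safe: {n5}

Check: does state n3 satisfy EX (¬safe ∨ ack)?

Yes

Sat(¬safe) = {n0, n1, n2, n3, n4}
Sat(¬safe ∨ ack) = {n0, n1, n2, n3, n4}
Sat(EX (¬safe ∨ ack)) = {s : some successor in {n0, n1, n2, n3, n4}} = {n0, n2, n3, n4}
n3 ∈ Sat(EX (¬safe ∨ ack)) = {n0, n2, n3, n4}, so the formula holds at n3.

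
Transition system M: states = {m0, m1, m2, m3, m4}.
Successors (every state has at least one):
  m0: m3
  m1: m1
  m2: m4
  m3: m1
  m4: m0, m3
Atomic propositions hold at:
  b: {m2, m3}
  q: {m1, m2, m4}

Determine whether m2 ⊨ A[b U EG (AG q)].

No

AG q: greatest fixpoint, start Z0 = {m1, m2, m4}, keep only states in Sat with every successor in Z. Z1 = {m1, m2}; Z2 = {m1}; fixed.
Sat(AG q) = {m1}
EG (AG q): greatest fixpoint, start Z0 = {m1}, keep only states in Sat with some successor in Z. Already a fixed point.
Sat(EG (AG q)) = {m1}
A[b U EG (AG q)]: least fixpoint, start Z0 = Sat(EG (AG q)) = {m1}, add states in Sat(b) with every successor in Z. Z1 = {m1, m3}; fixed.
Sat(A[b U EG (AG q)]) = {m1, m3}
m2 ∉ Sat(A[b U EG (AG q)]) = {m1, m3}, so the formula does not hold at m2.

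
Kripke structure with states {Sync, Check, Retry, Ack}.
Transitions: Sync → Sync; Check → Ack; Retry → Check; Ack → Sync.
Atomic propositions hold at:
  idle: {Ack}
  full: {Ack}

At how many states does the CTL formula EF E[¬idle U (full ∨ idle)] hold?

3

Sat(¬idle) = {Sync, Check, Retry}
Sat(full ∨ idle) = {Ack}
E[¬idle U (full ∨ idle)]: least fixpoint, start Z0 = Sat((full ∨ idle)) = {Ack}, add states in Sat(¬idle) with some successor in Z. Z1 = {Check, Ack}; Z2 = {Check, Retry, Ack}; fixed.
Sat(E[¬idle U (full ∨ idle)]) = {Check, Retry, Ack}
EF E[¬idle U (full ∨ idle)]: least fixpoint, start Z0 = {Check, Retry, Ack}, add states with some successor in Z. Already a fixed point.
Sat(EF E[¬idle U (full ∨ idle)]) = {Check, Retry, Ack}
|Sat(EF E[¬idle U (full ∨ idle)])| = |{Check, Retry, Ack}| = 3.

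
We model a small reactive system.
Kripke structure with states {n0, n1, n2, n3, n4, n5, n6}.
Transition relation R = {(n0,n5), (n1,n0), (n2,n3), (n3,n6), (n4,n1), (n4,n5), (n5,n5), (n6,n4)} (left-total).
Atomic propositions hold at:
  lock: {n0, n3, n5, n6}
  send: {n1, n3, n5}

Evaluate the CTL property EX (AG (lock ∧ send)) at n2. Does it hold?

No

Sat(lock ∧ send) = {n3, n5}
AG (lock ∧ send): greatest fixpoint, start Z0 = {n3, n5}, keep only states in Sat with every successor in Z. Z1 = {n5}; fixed.
Sat(AG (lock ∧ send)) = {n5}
Sat(EX (AG (lock ∧ send))) = {s : some successor in {n5}} = {n0, n4, n5}
n2 ∉ Sat(EX (AG (lock ∧ send))) = {n0, n4, n5}, so the formula does not hold at n2.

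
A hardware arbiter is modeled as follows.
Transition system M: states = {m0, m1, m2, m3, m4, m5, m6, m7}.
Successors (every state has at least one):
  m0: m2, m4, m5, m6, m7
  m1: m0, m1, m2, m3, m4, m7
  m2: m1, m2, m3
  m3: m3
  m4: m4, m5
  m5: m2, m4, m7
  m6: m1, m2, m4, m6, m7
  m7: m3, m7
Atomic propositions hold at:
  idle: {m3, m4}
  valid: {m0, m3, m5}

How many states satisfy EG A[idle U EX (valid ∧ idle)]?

4

Sat(valid ∧ idle) = {m3}
Sat(EX (valid ∧ idle)) = {s : some successor in {m3}} = {m1, m2, m3, m7}
A[idle U EX (valid ∧ idle)]: least fixpoint, start Z0 = Sat(EX (valid ∧ idle)) = {m1, m2, m3, m7}, add states in Sat(idle) with every successor in Z. Already a fixed point.
Sat(A[idle U EX (valid ∧ idle)]) = {m1, m2, m3, m7}
EG A[idle U EX (valid ∧ idle)]: greatest fixpoint, start Z0 = {m1, m2, m3, m7}, keep only states in Sat with some successor in Z. Already a fixed point.
Sat(EG A[idle U EX (valid ∧ idle)]) = {m1, m2, m3, m7}
|Sat(EG A[idle U EX (valid ∧ idle)])| = |{m1, m2, m3, m7}| = 4.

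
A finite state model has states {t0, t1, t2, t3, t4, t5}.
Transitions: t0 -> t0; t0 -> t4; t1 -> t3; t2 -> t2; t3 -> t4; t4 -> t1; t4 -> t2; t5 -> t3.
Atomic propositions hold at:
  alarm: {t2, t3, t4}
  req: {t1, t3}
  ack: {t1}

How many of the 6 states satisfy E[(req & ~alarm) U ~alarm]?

Sat(~alarm) = {t0, t1, t5}
Sat(req & ~alarm) = {t1}
E[(req & ~alarm) U ~alarm]: least fixpoint, start Z0 = Sat(~alarm) = {t0, t1, t5}, add states in Sat(req & ~alarm) with some successor in Z. Already a fixed point.
Sat(E[(req & ~alarm) U ~alarm]) = {t0, t1, t5}
|Sat(E[(req & ~alarm) U ~alarm])| = |{t0, t1, t5}| = 3.

3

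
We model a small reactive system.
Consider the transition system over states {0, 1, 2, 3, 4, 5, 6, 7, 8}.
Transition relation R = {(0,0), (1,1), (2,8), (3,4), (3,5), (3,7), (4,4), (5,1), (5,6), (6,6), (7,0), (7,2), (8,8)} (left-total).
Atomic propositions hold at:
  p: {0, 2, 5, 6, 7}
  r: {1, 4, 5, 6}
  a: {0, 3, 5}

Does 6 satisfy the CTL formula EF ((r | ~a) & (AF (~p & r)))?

No

Sat(~a) = {1, 2, 4, 6, 7, 8}
Sat(r | ~a) = {1, 2, 4, 5, 6, 7, 8}
Sat(~p) = {1, 3, 4, 8}
Sat(~p & r) = {1, 4}
AF (~p & r): least fixpoint, start Z0 = {1, 4}, add states with every successor in Z. Already a fixed point.
Sat(AF (~p & r)) = {1, 4}
Sat((r | ~a) & (AF (~p & r))) = {1, 4}
EF ((r | ~a) & (AF (~p & r))): least fixpoint, start Z0 = {1, 4}, add states with some successor in Z. Z1 = {1, 3, 4, 5}; fixed.
Sat(EF ((r | ~a) & (AF (~p & r)))) = {1, 3, 4, 5}
6 ∉ Sat(EF ((r | ~a) & (AF (~p & r)))) = {1, 3, 4, 5}, so the formula does not hold at 6.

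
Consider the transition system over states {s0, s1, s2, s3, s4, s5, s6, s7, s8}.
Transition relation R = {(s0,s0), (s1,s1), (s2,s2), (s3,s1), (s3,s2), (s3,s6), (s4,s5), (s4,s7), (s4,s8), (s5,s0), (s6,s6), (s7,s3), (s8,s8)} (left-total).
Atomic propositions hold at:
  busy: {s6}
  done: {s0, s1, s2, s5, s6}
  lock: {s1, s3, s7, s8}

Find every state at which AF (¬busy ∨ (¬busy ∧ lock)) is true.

Sat(¬busy) = {s0, s1, s2, s3, s4, s5, s7, s8}
Sat(¬busy ∧ lock) = {s1, s3, s7, s8}
Sat(¬busy ∨ (¬busy ∧ lock)) = {s0, s1, s2, s3, s4, s5, s7, s8}
AF (¬busy ∨ (¬busy ∧ lock)): least fixpoint, start Z0 = {s0, s1, s2, s3, s4, s5, s7, s8}, add states with every successor in Z. Already a fixed point.
Sat(AF (¬busy ∨ (¬busy ∧ lock))) = {s0, s1, s2, s3, s4, s5, s7, s8}

{s0, s1, s2, s3, s4, s5, s7, s8}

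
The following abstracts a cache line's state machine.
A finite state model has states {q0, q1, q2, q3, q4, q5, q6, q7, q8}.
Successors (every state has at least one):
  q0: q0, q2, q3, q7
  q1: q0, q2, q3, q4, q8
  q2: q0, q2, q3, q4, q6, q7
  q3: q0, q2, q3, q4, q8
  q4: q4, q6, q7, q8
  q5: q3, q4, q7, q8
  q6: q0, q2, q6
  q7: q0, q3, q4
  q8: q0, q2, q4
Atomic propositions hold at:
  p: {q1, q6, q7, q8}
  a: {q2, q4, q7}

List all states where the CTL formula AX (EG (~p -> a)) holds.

{q4}

Sat(~p) = {q0, q2, q3, q4, q5}
Sat(~p -> a) = {q1, q2, q4, q6, q7, q8}
EG (~p -> a): greatest fixpoint, start Z0 = {q1, q2, q4, q6, q7, q8}, keep only states in Sat with some successor in Z. Already a fixed point.
Sat(EG (~p -> a)) = {q1, q2, q4, q6, q7, q8}
Sat(AX (EG (~p -> a))) = {s : every successor in {q1, q2, q4, q6, q7, q8}} = {q4}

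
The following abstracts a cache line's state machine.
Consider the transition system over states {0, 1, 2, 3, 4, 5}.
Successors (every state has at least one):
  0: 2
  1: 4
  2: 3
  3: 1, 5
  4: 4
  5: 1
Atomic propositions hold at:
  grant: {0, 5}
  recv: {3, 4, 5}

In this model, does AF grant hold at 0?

Yes

AF grant: least fixpoint, start Z0 = {0, 5}, add states with every successor in Z. Already a fixed point.
Sat(AF grant) = {0, 5}
0 ∈ Sat(AF grant) = {0, 5}, so the formula holds at 0.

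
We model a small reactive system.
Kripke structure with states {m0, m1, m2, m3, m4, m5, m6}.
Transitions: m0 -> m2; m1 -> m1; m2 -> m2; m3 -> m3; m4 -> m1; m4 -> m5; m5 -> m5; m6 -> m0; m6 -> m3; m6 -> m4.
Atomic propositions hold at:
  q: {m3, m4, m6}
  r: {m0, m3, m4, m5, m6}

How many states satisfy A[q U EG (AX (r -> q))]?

4

Sat(r -> q) = {m1, m2, m3, m4, m6}
Sat(AX (r -> q)) = {s : every successor in {m1, m2, m3, m4, m6}} = {m0, m1, m2, m3}
EG (AX (r -> q)): greatest fixpoint, start Z0 = {m0, m1, m2, m3}, keep only states in Sat with some successor in Z. Already a fixed point.
Sat(EG (AX (r -> q))) = {m0, m1, m2, m3}
A[q U EG (AX (r -> q))]: least fixpoint, start Z0 = Sat(EG (AX (r -> q))) = {m0, m1, m2, m3}, add states in Sat(q) with every successor in Z. Already a fixed point.
Sat(A[q U EG (AX (r -> q))]) = {m0, m1, m2, m3}
|Sat(A[q U EG (AX (r -> q))])| = |{m0, m1, m2, m3}| = 4.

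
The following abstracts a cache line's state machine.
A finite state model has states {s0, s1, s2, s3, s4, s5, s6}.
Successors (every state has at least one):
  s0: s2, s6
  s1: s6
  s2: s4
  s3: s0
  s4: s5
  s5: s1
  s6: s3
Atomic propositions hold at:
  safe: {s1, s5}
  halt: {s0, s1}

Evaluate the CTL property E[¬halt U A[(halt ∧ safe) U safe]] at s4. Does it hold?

Sat(¬halt) = {s2, s3, s4, s5, s6}
Sat(halt ∧ safe) = {s1}
A[(halt ∧ safe) U safe]: least fixpoint, start Z0 = Sat(safe) = {s1, s5}, add states in Sat(halt ∧ safe) with every successor in Z. Already a fixed point.
Sat(A[(halt ∧ safe) U safe]) = {s1, s5}
E[¬halt U A[(halt ∧ safe) U safe]]: least fixpoint, start Z0 = Sat(A[(halt ∧ safe) U safe]) = {s1, s5}, add states in Sat(¬halt) with some successor in Z. Z1 = {s1, s4, s5}; Z2 = {s1, s2, s4, s5}; fixed.
Sat(E[¬halt U A[(halt ∧ safe) U safe]]) = {s1, s2, s4, s5}
s4 ∈ Sat(E[¬halt U A[(halt ∧ safe) U safe]]) = {s1, s2, s4, s5}, so the formula holds at s4.

Yes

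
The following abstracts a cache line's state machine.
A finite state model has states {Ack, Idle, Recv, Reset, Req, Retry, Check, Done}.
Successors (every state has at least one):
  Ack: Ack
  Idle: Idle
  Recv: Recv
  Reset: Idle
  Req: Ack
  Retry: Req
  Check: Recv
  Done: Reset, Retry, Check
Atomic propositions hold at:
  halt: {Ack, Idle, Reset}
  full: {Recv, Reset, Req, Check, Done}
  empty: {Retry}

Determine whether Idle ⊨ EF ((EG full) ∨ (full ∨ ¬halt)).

EG full: greatest fixpoint, start Z0 = {Recv, Reset, Req, Check, Done}, keep only states in Sat with some successor in Z. Z1 = {Recv, Check, Done}; fixed.
Sat(EG full) = {Recv, Check, Done}
Sat(¬halt) = {Recv, Req, Retry, Check, Done}
Sat(full ∨ ¬halt) = {Recv, Reset, Req, Retry, Check, Done}
Sat((EG full) ∨ (full ∨ ¬halt)) = {Recv, Reset, Req, Retry, Check, Done}
EF ((EG full) ∨ (full ∨ ¬halt)): least fixpoint, start Z0 = {Recv, Reset, Req, Retry, Check, Done}, add states with some successor in Z. Already a fixed point.
Sat(EF ((EG full) ∨ (full ∨ ¬halt))) = {Recv, Reset, Req, Retry, Check, Done}
Idle ∉ Sat(EF ((EG full) ∨ (full ∨ ¬halt))) = {Recv, Reset, Req, Retry, Check, Done}, so the formula does not hold at Idle.

No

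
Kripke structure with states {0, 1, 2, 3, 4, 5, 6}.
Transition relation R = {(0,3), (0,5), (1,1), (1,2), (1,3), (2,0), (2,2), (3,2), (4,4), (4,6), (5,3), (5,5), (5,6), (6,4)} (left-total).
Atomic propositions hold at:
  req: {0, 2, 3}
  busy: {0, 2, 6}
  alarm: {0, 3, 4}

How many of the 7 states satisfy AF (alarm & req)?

Sat(alarm & req) = {0, 3}
AF (alarm & req): least fixpoint, start Z0 = {0, 3}, add states with every successor in Z. Already a fixed point.
Sat(AF (alarm & req)) = {0, 3}
|Sat(AF (alarm & req))| = |{0, 3}| = 2.

2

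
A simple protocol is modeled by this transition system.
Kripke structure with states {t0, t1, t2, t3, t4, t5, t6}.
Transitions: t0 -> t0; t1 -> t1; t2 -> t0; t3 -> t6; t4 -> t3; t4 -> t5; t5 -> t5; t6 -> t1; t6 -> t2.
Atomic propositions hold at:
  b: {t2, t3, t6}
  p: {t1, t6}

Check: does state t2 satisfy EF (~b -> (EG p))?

Sat(~b) = {t0, t1, t4, t5}
EG p: greatest fixpoint, start Z0 = {t1, t6}, keep only states in Sat with some successor in Z. Already a fixed point.
Sat(EG p) = {t1, t6}
Sat(~b -> (EG p)) = {t1, t2, t3, t6}
EF (~b -> (EG p)): least fixpoint, start Z0 = {t1, t2, t3, t6}, add states with some successor in Z. Z1 = {t1, t2, t3, t4, t6}; fixed.
Sat(EF (~b -> (EG p))) = {t1, t2, t3, t4, t6}
t2 ∈ Sat(EF (~b -> (EG p))) = {t1, t2, t3, t4, t6}, so the formula holds at t2.

Yes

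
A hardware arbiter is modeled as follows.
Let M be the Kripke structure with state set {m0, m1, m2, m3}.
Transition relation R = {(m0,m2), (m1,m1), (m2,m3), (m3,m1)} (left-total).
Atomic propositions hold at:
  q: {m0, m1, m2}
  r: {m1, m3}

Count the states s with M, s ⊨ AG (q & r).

1

Sat(q & r) = {m1}
AG (q & r): greatest fixpoint, start Z0 = {m1}, keep only states in Sat with every successor in Z. Already a fixed point.
Sat(AG (q & r)) = {m1}
|Sat(AG (q & r))| = |{m1}| = 1.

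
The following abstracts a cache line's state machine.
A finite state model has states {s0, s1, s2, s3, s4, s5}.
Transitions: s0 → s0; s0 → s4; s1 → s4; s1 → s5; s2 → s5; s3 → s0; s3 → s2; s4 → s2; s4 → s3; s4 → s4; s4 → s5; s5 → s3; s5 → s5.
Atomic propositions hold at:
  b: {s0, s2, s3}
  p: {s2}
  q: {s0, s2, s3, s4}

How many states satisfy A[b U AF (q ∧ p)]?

Sat(q ∧ p) = {s2}
AF (q ∧ p): least fixpoint, start Z0 = {s2}, add states with every successor in Z. Already a fixed point.
Sat(AF (q ∧ p)) = {s2}
A[b U AF (q ∧ p)]: least fixpoint, start Z0 = Sat(AF (q ∧ p)) = {s2}, add states in Sat(b) with every successor in Z. Already a fixed point.
Sat(A[b U AF (q ∧ p)]) = {s2}
|Sat(A[b U AF (q ∧ p)])| = |{s2}| = 1.

1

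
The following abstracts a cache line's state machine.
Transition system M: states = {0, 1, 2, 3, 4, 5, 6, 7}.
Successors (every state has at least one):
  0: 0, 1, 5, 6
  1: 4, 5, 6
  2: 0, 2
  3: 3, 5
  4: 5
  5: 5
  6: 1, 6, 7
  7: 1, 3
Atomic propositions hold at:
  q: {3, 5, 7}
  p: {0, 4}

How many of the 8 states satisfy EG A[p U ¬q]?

4

Sat(¬q) = {0, 1, 2, 4, 6}
A[p U ¬q]: least fixpoint, start Z0 = Sat(¬q) = {0, 1, 2, 4, 6}, add states in Sat(p) with every successor in Z. Already a fixed point.
Sat(A[p U ¬q]) = {0, 1, 2, 4, 6}
EG A[p U ¬q]: greatest fixpoint, start Z0 = {0, 1, 2, 4, 6}, keep only states in Sat with some successor in Z. Z1 = {0, 1, 2, 6}; fixed.
Sat(EG A[p U ¬q]) = {0, 1, 2, 6}
|Sat(EG A[p U ¬q])| = |{0, 1, 2, 6}| = 4.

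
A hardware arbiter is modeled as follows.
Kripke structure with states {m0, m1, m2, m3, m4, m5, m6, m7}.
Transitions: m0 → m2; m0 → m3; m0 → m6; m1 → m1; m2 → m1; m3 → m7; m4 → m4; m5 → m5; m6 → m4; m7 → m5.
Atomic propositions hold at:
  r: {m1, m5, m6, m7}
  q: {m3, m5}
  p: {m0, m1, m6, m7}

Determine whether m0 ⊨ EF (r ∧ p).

Sat(r ∧ p) = {m1, m6, m7}
EF (r ∧ p): least fixpoint, start Z0 = {m1, m6, m7}, add states with some successor in Z. Z1 = {m0, m1, m2, m3, m6, m7}; fixed.
Sat(EF (r ∧ p)) = {m0, m1, m2, m3, m6, m7}
m0 ∈ Sat(EF (r ∧ p)) = {m0, m1, m2, m3, m6, m7}, so the formula holds at m0.

Yes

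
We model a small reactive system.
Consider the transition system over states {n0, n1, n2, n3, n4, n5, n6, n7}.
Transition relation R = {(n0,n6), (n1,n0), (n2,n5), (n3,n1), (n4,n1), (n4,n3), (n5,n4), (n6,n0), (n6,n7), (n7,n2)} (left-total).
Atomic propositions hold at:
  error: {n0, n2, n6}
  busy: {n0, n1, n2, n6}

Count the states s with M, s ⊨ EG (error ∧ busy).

Sat(error ∧ busy) = {n0, n2, n6}
EG (error ∧ busy): greatest fixpoint, start Z0 = {n0, n2, n6}, keep only states in Sat with some successor in Z. Z1 = {n0, n6}; fixed.
Sat(EG (error ∧ busy)) = {n0, n6}
|Sat(EG (error ∧ busy))| = |{n0, n6}| = 2.

2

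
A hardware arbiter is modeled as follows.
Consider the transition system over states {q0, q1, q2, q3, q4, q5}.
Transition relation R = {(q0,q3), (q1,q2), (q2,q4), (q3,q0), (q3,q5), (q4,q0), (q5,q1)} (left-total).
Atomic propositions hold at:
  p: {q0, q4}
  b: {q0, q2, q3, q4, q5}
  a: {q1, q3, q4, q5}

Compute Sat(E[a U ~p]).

{q1, q2, q3, q5}

Sat(~p) = {q1, q2, q3, q5}
E[a U ~p]: least fixpoint, start Z0 = Sat(~p) = {q1, q2, q3, q5}, add states in Sat(a) with some successor in Z. Already a fixed point.
Sat(E[a U ~p]) = {q1, q2, q3, q5}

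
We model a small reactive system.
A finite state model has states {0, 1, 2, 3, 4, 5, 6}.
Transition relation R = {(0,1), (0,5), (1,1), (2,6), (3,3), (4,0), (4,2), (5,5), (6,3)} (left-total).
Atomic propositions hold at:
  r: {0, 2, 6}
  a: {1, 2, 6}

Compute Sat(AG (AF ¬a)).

{2, 3, 5, 6}

Sat(¬a) = {0, 3, 4, 5}
AF ¬a: least fixpoint, start Z0 = {0, 3, 4, 5}, add states with every successor in Z. Z1 = {0, 3, 4, 5, 6}; Z2 = {0, 2, 3, 4, 5, 6}; fixed.
Sat(AF ¬a) = {0, 2, 3, 4, 5, 6}
AG (AF ¬a): greatest fixpoint, start Z0 = {0, 2, 3, 4, 5, 6}, keep only states in Sat with every successor in Z. Z1 = {2, 3, 4, 5, 6}; Z2 = {2, 3, 5, 6}; fixed.
Sat(AG (AF ¬a)) = {2, 3, 5, 6}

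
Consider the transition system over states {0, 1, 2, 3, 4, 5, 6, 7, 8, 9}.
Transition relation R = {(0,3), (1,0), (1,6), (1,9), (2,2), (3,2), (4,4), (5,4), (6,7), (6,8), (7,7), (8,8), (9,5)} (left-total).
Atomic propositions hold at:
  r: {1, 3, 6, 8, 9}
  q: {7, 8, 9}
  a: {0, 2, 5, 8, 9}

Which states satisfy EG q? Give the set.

EG q: greatest fixpoint, start Z0 = {7, 8, 9}, keep only states in Sat with some successor in Z. Z1 = {7, 8}; fixed.
Sat(EG q) = {7, 8}

{7, 8}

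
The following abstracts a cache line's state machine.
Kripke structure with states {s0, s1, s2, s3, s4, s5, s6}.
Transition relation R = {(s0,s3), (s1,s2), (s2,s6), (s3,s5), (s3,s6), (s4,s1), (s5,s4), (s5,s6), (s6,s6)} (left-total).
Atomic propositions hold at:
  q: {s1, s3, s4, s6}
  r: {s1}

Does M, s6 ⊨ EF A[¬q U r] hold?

Sat(¬q) = {s0, s2, s5}
A[¬q U r]: least fixpoint, start Z0 = Sat(r) = {s1}, add states in Sat(¬q) with every successor in Z. Already a fixed point.
Sat(A[¬q U r]) = {s1}
EF A[¬q U r]: least fixpoint, start Z0 = {s1}, add states with some successor in Z. Z1 = {s1, s4}; Z2 = {s1, s4, s5}; Z3 = {s1, s3, s4, s5}; Z4 = {s0, s1, s3, s4, s5}; fixed.
Sat(EF A[¬q U r]) = {s0, s1, s3, s4, s5}
s6 ∉ Sat(EF A[¬q U r]) = {s0, s1, s3, s4, s5}, so the formula does not hold at s6.

No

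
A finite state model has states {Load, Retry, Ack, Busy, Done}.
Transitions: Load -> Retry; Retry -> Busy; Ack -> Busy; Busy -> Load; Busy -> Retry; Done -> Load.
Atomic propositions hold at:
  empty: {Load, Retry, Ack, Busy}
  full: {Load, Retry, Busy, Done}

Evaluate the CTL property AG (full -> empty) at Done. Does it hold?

No

Sat(full -> empty) = {Load, Retry, Ack, Busy}
AG (full -> empty): greatest fixpoint, start Z0 = {Load, Retry, Ack, Busy}, keep only states in Sat with every successor in Z. Already a fixed point.
Sat(AG (full -> empty)) = {Load, Retry, Ack, Busy}
Done ∉ Sat(AG (full -> empty)) = {Load, Retry, Ack, Busy}, so the formula does not hold at Done.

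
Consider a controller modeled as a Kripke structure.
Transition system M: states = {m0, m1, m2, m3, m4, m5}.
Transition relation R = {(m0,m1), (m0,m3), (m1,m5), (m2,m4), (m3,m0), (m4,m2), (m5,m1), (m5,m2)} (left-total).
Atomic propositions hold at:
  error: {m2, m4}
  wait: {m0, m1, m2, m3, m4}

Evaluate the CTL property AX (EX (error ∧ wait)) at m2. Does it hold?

Sat(error ∧ wait) = {m2, m4}
Sat(EX (error ∧ wait)) = {s : some successor in {m2, m4}} = {m2, m4, m5}
Sat(AX (EX (error ∧ wait))) = {s : every successor in {m2, m4, m5}} = {m1, m2, m4}
m2 ∈ Sat(AX (EX (error ∧ wait))) = {m1, m2, m4}, so the formula holds at m2.

Yes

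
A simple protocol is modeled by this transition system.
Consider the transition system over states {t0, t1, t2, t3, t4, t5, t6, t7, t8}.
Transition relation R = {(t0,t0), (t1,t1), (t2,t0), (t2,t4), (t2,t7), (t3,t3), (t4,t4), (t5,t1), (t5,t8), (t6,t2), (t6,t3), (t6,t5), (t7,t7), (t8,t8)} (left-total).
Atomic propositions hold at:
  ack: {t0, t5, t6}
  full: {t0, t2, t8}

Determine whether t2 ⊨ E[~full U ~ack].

Sat(~full) = {t1, t3, t4, t5, t6, t7}
Sat(~ack) = {t1, t2, t3, t4, t7, t8}
E[~full U ~ack]: least fixpoint, start Z0 = Sat(~ack) = {t1, t2, t3, t4, t7, t8}, add states in Sat(~full) with some successor in Z. Z1 = {t1, t2, t3, t4, t5, t6, t7, t8}; fixed.
Sat(E[~full U ~ack]) = {t1, t2, t3, t4, t5, t6, t7, t8}
t2 ∈ Sat(E[~full U ~ack]) = {t1, t2, t3, t4, t5, t6, t7, t8}, so the formula holds at t2.

Yes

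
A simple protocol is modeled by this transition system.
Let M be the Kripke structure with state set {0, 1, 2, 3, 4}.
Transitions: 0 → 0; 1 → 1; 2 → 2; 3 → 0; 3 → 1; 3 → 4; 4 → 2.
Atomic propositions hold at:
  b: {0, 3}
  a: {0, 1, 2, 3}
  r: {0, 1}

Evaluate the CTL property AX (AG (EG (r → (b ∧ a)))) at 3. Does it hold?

No

Sat(b ∧ a) = {0, 3}
Sat(r → (b ∧ a)) = {0, 2, 3, 4}
EG (r → (b ∧ a)): greatest fixpoint, start Z0 = {0, 2, 3, 4}, keep only states in Sat with some successor in Z. Already a fixed point.
Sat(EG (r → (b ∧ a))) = {0, 2, 3, 4}
AG (EG (r → (b ∧ a))): greatest fixpoint, start Z0 = {0, 2, 3, 4}, keep only states in Sat with every successor in Z. Z1 = {0, 2, 4}; fixed.
Sat(AG (EG (r → (b ∧ a)))) = {0, 2, 4}
Sat(AX (AG (EG (r → (b ∧ a))))) = {s : every successor in {0, 2, 4}} = {0, 2, 4}
3 ∉ Sat(AX (AG (EG (r → (b ∧ a))))) = {0, 2, 4}, so the formula does not hold at 3.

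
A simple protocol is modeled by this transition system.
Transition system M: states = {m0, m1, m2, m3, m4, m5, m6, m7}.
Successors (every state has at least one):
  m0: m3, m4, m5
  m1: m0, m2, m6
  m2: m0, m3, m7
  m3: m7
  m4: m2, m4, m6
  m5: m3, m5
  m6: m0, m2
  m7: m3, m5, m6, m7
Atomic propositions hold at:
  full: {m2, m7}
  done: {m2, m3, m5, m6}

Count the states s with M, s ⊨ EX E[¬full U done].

7

Sat(¬full) = {m0, m1, m3, m4, m5, m6}
E[¬full U done]: least fixpoint, start Z0 = Sat(done) = {m2, m3, m5, m6}, add states in Sat(¬full) with some successor in Z. Z1 = {m0, m1, m2, m3, m4, m5, m6}; fixed.
Sat(E[¬full U done]) = {m0, m1, m2, m3, m4, m5, m6}
Sat(EX E[¬full U done]) = {s : some successor in {m0, m1, m2, m3, m4, m5, m6}} = {m0, m1, m2, m4, m5, m6, m7}
|Sat(EX E[¬full U done])| = |{m0, m1, m2, m4, m5, m6, m7}| = 7.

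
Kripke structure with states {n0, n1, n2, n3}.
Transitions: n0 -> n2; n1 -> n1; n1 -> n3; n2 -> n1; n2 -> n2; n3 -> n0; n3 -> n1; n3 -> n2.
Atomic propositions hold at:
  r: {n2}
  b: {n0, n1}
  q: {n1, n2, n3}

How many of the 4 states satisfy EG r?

1

EG r: greatest fixpoint, start Z0 = {n2}, keep only states in Sat with some successor in Z. Already a fixed point.
Sat(EG r) = {n2}
|Sat(EG r)| = |{n2}| = 1.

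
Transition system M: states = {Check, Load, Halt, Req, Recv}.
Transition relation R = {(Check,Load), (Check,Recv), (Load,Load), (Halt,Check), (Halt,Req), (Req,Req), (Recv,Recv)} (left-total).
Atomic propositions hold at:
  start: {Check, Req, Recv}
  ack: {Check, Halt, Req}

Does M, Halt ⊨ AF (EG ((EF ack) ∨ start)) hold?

Yes

EF ack: least fixpoint, start Z0 = {Check, Halt, Req}, add states with some successor in Z. Already a fixed point.
Sat(EF ack) = {Check, Halt, Req}
Sat((EF ack) ∨ start) = {Check, Halt, Req, Recv}
EG ((EF ack) ∨ start): greatest fixpoint, start Z0 = {Check, Halt, Req, Recv}, keep only states in Sat with some successor in Z. Already a fixed point.
Sat(EG ((EF ack) ∨ start)) = {Check, Halt, Req, Recv}
AF (EG ((EF ack) ∨ start)): least fixpoint, start Z0 = {Check, Halt, Req, Recv}, add states with every successor in Z. Already a fixed point.
Sat(AF (EG ((EF ack) ∨ start))) = {Check, Halt, Req, Recv}
Halt ∈ Sat(AF (EG ((EF ack) ∨ start))) = {Check, Halt, Req, Recv}, so the formula holds at Halt.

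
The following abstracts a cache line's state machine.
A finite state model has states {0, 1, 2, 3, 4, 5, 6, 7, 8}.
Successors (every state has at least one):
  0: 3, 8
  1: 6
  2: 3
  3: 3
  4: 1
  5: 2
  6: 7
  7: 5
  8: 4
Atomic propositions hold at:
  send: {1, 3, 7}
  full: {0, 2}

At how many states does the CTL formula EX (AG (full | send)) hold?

Sat(full | send) = {0, 1, 2, 3, 7}
AG (full | send): greatest fixpoint, start Z0 = {0, 1, 2, 3, 7}, keep only states in Sat with every successor in Z. Z1 = {2, 3}; fixed.
Sat(AG (full | send)) = {2, 3}
Sat(EX (AG (full | send))) = {s : some successor in {2, 3}} = {0, 2, 3, 5}
|Sat(EX (AG (full | send)))| = |{0, 2, 3, 5}| = 4.

4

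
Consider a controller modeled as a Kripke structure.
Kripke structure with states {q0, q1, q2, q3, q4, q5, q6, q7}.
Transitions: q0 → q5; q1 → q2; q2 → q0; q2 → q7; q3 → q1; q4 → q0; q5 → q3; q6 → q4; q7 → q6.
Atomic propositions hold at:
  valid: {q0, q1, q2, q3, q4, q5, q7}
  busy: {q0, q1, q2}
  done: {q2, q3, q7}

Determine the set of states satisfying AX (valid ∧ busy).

Sat(valid ∧ busy) = {q0, q1, q2}
Sat(AX (valid ∧ busy)) = {s : every successor in {q0, q1, q2}} = {q1, q3, q4}

{q1, q3, q4}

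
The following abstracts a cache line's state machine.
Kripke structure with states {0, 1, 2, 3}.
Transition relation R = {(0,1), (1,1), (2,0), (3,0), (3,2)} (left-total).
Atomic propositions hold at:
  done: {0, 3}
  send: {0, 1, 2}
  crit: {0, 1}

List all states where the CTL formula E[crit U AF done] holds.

AF done: least fixpoint, start Z0 = {0, 3}, add states with every successor in Z. Z1 = {0, 2, 3}; fixed.
Sat(AF done) = {0, 2, 3}
E[crit U AF done]: least fixpoint, start Z0 = Sat(AF done) = {0, 2, 3}, add states in Sat(crit) with some successor in Z. Already a fixed point.
Sat(E[crit U AF done]) = {0, 2, 3}

{0, 2, 3}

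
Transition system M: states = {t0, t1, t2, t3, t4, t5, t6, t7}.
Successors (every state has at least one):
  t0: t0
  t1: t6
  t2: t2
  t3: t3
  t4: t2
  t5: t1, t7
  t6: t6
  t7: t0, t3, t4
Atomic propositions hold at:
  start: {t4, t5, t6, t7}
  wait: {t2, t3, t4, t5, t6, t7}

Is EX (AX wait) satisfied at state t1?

Sat(AX wait) = {s : every successor in {t2, t3, t4, t5, t6, t7}} = {t1, t2, t3, t4, t6}
Sat(EX (AX wait)) = {s : some successor in {t1, t2, t3, t4, t6}} = {t1, t2, t3, t4, t5, t6, t7}
t1 ∈ Sat(EX (AX wait)) = {t1, t2, t3, t4, t5, t6, t7}, so the formula holds at t1.

Yes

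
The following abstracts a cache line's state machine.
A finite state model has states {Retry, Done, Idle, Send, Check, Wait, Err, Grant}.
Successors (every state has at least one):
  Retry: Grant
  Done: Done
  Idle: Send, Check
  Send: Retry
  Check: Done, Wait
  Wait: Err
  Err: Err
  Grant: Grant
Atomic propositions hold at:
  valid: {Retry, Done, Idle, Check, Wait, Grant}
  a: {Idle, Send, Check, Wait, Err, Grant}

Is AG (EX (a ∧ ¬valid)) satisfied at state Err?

Yes

Sat(¬valid) = {Send, Err}
Sat(a ∧ ¬valid) = {Send, Err}
Sat(EX (a ∧ ¬valid)) = {s : some successor in {Send, Err}} = {Idle, Wait, Err}
AG (EX (a ∧ ¬valid)): greatest fixpoint, start Z0 = {Idle, Wait, Err}, keep only states in Sat with every successor in Z. Z1 = {Wait, Err}; fixed.
Sat(AG (EX (a ∧ ¬valid))) = {Wait, Err}
Err ∈ Sat(AG (EX (a ∧ ¬valid))) = {Wait, Err}, so the formula holds at Err.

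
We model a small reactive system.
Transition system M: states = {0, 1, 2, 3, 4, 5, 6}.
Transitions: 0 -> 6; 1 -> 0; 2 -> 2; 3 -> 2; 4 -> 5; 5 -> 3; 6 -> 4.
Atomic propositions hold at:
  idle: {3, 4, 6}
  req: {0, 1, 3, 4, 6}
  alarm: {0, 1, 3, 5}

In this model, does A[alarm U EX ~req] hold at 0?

No

Sat(~req) = {2, 5}
Sat(EX ~req) = {s : some successor in {2, 5}} = {2, 3, 4}
A[alarm U EX ~req]: least fixpoint, start Z0 = Sat(EX ~req) = {2, 3, 4}, add states in Sat(alarm) with every successor in Z. Z1 = {2, 3, 4, 5}; fixed.
Sat(A[alarm U EX ~req]) = {2, 3, 4, 5}
0 ∉ Sat(A[alarm U EX ~req]) = {2, 3, 4, 5}, so the formula does not hold at 0.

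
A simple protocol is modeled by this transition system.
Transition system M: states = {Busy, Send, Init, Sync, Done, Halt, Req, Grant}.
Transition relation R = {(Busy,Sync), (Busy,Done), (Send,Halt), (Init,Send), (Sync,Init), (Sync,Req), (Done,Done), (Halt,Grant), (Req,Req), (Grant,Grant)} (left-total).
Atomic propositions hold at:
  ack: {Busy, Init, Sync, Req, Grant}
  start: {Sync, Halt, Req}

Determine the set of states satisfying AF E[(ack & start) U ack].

{Busy, Send, Init, Sync, Halt, Req, Grant}

Sat(ack & start) = {Sync, Req}
E[(ack & start) U ack]: least fixpoint, start Z0 = Sat(ack) = {Busy, Init, Sync, Req, Grant}, add states in Sat(ack & start) with some successor in Z. Already a fixed point.
Sat(E[(ack & start) U ack]) = {Busy, Init, Sync, Req, Grant}
AF E[(ack & start) U ack]: least fixpoint, start Z0 = {Busy, Init, Sync, Req, Grant}, add states with every successor in Z. Z1 = {Busy, Init, Sync, Halt, Req, Grant}; Z2 = {Busy, Send, Init, Sync, Halt, Req, Grant}; fixed.
Sat(AF E[(ack & start) U ack]) = {Busy, Send, Init, Sync, Halt, Req, Grant}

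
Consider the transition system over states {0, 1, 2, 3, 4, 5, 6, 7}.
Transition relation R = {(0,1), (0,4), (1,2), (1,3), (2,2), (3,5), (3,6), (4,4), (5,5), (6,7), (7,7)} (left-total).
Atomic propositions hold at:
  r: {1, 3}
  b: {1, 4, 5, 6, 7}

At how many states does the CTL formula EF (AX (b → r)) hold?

Sat(b → r) = {0, 1, 2, 3}
Sat(AX (b → r)) = {s : every successor in {0, 1, 2, 3}} = {1, 2}
EF (AX (b → r)): least fixpoint, start Z0 = {1, 2}, add states with some successor in Z. Z1 = {0, 1, 2}; fixed.
Sat(EF (AX (b → r))) = {0, 1, 2}
|Sat(EF (AX (b → r)))| = |{0, 1, 2}| = 3.

3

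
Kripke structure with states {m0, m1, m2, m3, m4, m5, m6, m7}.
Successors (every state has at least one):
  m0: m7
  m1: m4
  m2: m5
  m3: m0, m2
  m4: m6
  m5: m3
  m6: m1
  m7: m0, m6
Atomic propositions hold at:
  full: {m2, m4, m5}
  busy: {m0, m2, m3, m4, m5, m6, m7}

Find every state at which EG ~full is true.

{m0, m3, m7}

Sat(~full) = {m0, m1, m3, m6, m7}
EG ~full: greatest fixpoint, start Z0 = {m0, m1, m3, m6, m7}, keep only states in Sat with some successor in Z. Z1 = {m0, m3, m6, m7}; Z2 = {m0, m3, m7}; fixed.
Sat(EG ~full) = {m0, m3, m7}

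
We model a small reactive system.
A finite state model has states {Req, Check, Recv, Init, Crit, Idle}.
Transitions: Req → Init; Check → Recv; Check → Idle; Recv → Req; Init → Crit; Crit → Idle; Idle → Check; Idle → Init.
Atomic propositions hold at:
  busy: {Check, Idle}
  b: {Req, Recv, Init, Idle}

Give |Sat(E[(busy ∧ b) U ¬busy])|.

Sat(busy ∧ b) = {Idle}
Sat(¬busy) = {Req, Recv, Init, Crit}
E[(busy ∧ b) U ¬busy]: least fixpoint, start Z0 = Sat(¬busy) = {Req, Recv, Init, Crit}, add states in Sat(busy ∧ b) with some successor in Z. Z1 = {Req, Recv, Init, Crit, Idle}; fixed.
Sat(E[(busy ∧ b) U ¬busy]) = {Req, Recv, Init, Crit, Idle}
|Sat(E[(busy ∧ b) U ¬busy])| = |{Req, Recv, Init, Crit, Idle}| = 5.

5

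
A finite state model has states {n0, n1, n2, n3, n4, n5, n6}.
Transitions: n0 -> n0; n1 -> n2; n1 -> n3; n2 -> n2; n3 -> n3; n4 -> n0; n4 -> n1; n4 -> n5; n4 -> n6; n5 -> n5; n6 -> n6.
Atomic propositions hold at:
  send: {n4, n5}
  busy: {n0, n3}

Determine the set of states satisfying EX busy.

Sat(EX busy) = {s : some successor in {n0, n3}} = {n0, n1, n3, n4}

{n0, n1, n3, n4}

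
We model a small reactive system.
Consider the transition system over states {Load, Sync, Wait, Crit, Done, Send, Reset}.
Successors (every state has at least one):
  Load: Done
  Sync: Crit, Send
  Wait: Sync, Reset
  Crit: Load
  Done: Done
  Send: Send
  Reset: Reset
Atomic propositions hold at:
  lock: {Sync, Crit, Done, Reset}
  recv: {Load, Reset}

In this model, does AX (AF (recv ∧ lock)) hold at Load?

No

Sat(recv ∧ lock) = {Reset}
AF (recv ∧ lock): least fixpoint, start Z0 = {Reset}, add states with every successor in Z. Already a fixed point.
Sat(AF (recv ∧ lock)) = {Reset}
Sat(AX (AF (recv ∧ lock))) = {s : every successor in {Reset}} = {Reset}
Load ∉ Sat(AX (AF (recv ∧ lock))) = {Reset}, so the formula does not hold at Load.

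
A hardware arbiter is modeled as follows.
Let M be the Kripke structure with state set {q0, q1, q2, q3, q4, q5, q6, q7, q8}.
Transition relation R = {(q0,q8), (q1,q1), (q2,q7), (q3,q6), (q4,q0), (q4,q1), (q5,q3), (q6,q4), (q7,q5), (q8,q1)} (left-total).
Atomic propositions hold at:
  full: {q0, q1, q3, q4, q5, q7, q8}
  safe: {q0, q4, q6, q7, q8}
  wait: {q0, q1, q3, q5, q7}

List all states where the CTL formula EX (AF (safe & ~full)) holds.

Sat(~full) = {q2, q6}
Sat(safe & ~full) = {q6}
AF (safe & ~full): least fixpoint, start Z0 = {q6}, add states with every successor in Z. Z1 = {q3, q6}; Z2 = {q3, q5, q6}; Z3 = {q3, q5, q6, q7}; Z4 = {q2, q3, q5, q6, q7}; fixed.
Sat(AF (safe & ~full)) = {q2, q3, q5, q6, q7}
Sat(EX (AF (safe & ~full))) = {s : some successor in {q2, q3, q5, q6, q7}} = {q2, q3, q5, q7}

{q2, q3, q5, q7}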